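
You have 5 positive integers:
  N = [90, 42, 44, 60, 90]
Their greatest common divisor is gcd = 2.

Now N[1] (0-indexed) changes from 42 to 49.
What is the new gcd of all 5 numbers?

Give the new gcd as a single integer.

Numbers: [90, 42, 44, 60, 90], gcd = 2
Change: index 1, 42 -> 49
gcd of the OTHER numbers (without index 1): gcd([90, 44, 60, 90]) = 2
New gcd = gcd(g_others, new_val) = gcd(2, 49) = 1

Answer: 1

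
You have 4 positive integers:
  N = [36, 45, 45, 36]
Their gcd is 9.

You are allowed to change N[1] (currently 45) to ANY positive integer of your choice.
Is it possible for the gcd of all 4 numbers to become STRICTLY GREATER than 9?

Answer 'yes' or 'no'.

Current gcd = 9
gcd of all OTHER numbers (without N[1]=45): gcd([36, 45, 36]) = 9
The new gcd after any change is gcd(9, new_value).
This can be at most 9.
Since 9 = old gcd 9, the gcd can only stay the same or decrease.

Answer: no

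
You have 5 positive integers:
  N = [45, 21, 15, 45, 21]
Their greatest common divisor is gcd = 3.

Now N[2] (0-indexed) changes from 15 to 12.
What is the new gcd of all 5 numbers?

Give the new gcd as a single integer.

Answer: 3

Derivation:
Numbers: [45, 21, 15, 45, 21], gcd = 3
Change: index 2, 15 -> 12
gcd of the OTHER numbers (without index 2): gcd([45, 21, 45, 21]) = 3
New gcd = gcd(g_others, new_val) = gcd(3, 12) = 3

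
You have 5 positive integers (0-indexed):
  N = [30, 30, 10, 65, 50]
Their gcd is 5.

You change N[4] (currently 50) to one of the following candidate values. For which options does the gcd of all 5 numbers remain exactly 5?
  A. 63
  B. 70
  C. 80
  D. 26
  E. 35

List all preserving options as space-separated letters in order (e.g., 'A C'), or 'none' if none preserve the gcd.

Old gcd = 5; gcd of others (without N[4]) = 5
New gcd for candidate v: gcd(5, v). Preserves old gcd iff gcd(5, v) = 5.
  Option A: v=63, gcd(5,63)=1 -> changes
  Option B: v=70, gcd(5,70)=5 -> preserves
  Option C: v=80, gcd(5,80)=5 -> preserves
  Option D: v=26, gcd(5,26)=1 -> changes
  Option E: v=35, gcd(5,35)=5 -> preserves

Answer: B C E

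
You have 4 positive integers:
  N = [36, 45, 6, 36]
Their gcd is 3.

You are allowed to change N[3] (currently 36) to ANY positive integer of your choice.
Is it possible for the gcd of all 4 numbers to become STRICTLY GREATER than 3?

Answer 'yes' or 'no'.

Answer: no

Derivation:
Current gcd = 3
gcd of all OTHER numbers (without N[3]=36): gcd([36, 45, 6]) = 3
The new gcd after any change is gcd(3, new_value).
This can be at most 3.
Since 3 = old gcd 3, the gcd can only stay the same or decrease.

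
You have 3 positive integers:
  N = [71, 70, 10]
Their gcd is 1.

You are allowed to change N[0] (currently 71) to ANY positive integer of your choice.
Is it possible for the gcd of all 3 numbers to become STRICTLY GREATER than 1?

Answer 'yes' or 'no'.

Answer: yes

Derivation:
Current gcd = 1
gcd of all OTHER numbers (without N[0]=71): gcd([70, 10]) = 10
The new gcd after any change is gcd(10, new_value).
This can be at most 10.
Since 10 > old gcd 1, the gcd CAN increase (e.g., set N[0] = 10).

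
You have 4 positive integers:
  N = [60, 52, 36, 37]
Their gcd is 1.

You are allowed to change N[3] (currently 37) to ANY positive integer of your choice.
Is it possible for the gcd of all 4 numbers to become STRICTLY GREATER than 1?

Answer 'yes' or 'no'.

Current gcd = 1
gcd of all OTHER numbers (without N[3]=37): gcd([60, 52, 36]) = 4
The new gcd after any change is gcd(4, new_value).
This can be at most 4.
Since 4 > old gcd 1, the gcd CAN increase (e.g., set N[3] = 4).

Answer: yes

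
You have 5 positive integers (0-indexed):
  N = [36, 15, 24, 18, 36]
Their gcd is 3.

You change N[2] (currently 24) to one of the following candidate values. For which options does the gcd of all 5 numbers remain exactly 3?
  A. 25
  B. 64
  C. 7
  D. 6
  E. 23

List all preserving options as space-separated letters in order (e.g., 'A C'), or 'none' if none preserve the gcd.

Old gcd = 3; gcd of others (without N[2]) = 3
New gcd for candidate v: gcd(3, v). Preserves old gcd iff gcd(3, v) = 3.
  Option A: v=25, gcd(3,25)=1 -> changes
  Option B: v=64, gcd(3,64)=1 -> changes
  Option C: v=7, gcd(3,7)=1 -> changes
  Option D: v=6, gcd(3,6)=3 -> preserves
  Option E: v=23, gcd(3,23)=1 -> changes

Answer: D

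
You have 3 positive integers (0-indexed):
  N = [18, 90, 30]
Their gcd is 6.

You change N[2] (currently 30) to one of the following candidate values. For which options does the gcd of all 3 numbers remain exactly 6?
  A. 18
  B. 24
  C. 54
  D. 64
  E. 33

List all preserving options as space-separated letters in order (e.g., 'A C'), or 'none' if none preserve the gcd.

Answer: B

Derivation:
Old gcd = 6; gcd of others (without N[2]) = 18
New gcd for candidate v: gcd(18, v). Preserves old gcd iff gcd(18, v) = 6.
  Option A: v=18, gcd(18,18)=18 -> changes
  Option B: v=24, gcd(18,24)=6 -> preserves
  Option C: v=54, gcd(18,54)=18 -> changes
  Option D: v=64, gcd(18,64)=2 -> changes
  Option E: v=33, gcd(18,33)=3 -> changes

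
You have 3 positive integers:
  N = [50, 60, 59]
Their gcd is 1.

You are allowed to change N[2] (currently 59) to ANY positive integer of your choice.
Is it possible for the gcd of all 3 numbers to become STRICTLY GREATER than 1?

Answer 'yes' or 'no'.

Answer: yes

Derivation:
Current gcd = 1
gcd of all OTHER numbers (without N[2]=59): gcd([50, 60]) = 10
The new gcd after any change is gcd(10, new_value).
This can be at most 10.
Since 10 > old gcd 1, the gcd CAN increase (e.g., set N[2] = 10).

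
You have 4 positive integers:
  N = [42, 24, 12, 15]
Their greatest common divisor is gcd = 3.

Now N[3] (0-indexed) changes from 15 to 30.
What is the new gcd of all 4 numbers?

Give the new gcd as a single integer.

Numbers: [42, 24, 12, 15], gcd = 3
Change: index 3, 15 -> 30
gcd of the OTHER numbers (without index 3): gcd([42, 24, 12]) = 6
New gcd = gcd(g_others, new_val) = gcd(6, 30) = 6

Answer: 6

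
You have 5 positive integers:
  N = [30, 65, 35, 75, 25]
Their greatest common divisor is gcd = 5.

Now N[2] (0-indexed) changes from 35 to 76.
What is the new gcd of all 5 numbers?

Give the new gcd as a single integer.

Answer: 1

Derivation:
Numbers: [30, 65, 35, 75, 25], gcd = 5
Change: index 2, 35 -> 76
gcd of the OTHER numbers (without index 2): gcd([30, 65, 75, 25]) = 5
New gcd = gcd(g_others, new_val) = gcd(5, 76) = 1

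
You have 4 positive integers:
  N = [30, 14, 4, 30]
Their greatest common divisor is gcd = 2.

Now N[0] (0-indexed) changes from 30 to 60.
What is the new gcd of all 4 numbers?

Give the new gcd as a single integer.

Answer: 2

Derivation:
Numbers: [30, 14, 4, 30], gcd = 2
Change: index 0, 30 -> 60
gcd of the OTHER numbers (without index 0): gcd([14, 4, 30]) = 2
New gcd = gcd(g_others, new_val) = gcd(2, 60) = 2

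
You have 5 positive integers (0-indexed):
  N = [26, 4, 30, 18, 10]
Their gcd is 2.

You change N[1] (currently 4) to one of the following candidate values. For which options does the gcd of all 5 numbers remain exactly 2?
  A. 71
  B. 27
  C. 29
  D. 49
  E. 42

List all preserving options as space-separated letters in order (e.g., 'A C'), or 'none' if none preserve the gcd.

Old gcd = 2; gcd of others (without N[1]) = 2
New gcd for candidate v: gcd(2, v). Preserves old gcd iff gcd(2, v) = 2.
  Option A: v=71, gcd(2,71)=1 -> changes
  Option B: v=27, gcd(2,27)=1 -> changes
  Option C: v=29, gcd(2,29)=1 -> changes
  Option D: v=49, gcd(2,49)=1 -> changes
  Option E: v=42, gcd(2,42)=2 -> preserves

Answer: E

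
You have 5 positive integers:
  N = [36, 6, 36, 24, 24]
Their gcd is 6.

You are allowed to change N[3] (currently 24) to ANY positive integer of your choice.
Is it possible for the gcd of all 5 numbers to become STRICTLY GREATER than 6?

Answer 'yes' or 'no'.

Answer: no

Derivation:
Current gcd = 6
gcd of all OTHER numbers (without N[3]=24): gcd([36, 6, 36, 24]) = 6
The new gcd after any change is gcd(6, new_value).
This can be at most 6.
Since 6 = old gcd 6, the gcd can only stay the same or decrease.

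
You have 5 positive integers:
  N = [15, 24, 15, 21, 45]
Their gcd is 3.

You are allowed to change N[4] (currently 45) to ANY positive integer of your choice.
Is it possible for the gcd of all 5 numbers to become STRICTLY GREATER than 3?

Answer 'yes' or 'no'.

Answer: no

Derivation:
Current gcd = 3
gcd of all OTHER numbers (without N[4]=45): gcd([15, 24, 15, 21]) = 3
The new gcd after any change is gcd(3, new_value).
This can be at most 3.
Since 3 = old gcd 3, the gcd can only stay the same or decrease.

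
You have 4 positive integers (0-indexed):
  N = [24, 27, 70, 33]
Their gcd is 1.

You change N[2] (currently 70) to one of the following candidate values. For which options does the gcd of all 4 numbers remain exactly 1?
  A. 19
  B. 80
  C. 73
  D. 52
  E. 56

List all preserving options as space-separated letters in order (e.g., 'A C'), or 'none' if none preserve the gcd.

Old gcd = 1; gcd of others (without N[2]) = 3
New gcd for candidate v: gcd(3, v). Preserves old gcd iff gcd(3, v) = 1.
  Option A: v=19, gcd(3,19)=1 -> preserves
  Option B: v=80, gcd(3,80)=1 -> preserves
  Option C: v=73, gcd(3,73)=1 -> preserves
  Option D: v=52, gcd(3,52)=1 -> preserves
  Option E: v=56, gcd(3,56)=1 -> preserves

Answer: A B C D E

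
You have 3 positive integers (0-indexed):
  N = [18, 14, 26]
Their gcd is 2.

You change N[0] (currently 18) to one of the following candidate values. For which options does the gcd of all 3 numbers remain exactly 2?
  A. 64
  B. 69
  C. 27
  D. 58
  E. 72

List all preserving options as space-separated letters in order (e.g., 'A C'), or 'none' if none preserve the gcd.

Answer: A D E

Derivation:
Old gcd = 2; gcd of others (without N[0]) = 2
New gcd for candidate v: gcd(2, v). Preserves old gcd iff gcd(2, v) = 2.
  Option A: v=64, gcd(2,64)=2 -> preserves
  Option B: v=69, gcd(2,69)=1 -> changes
  Option C: v=27, gcd(2,27)=1 -> changes
  Option D: v=58, gcd(2,58)=2 -> preserves
  Option E: v=72, gcd(2,72)=2 -> preserves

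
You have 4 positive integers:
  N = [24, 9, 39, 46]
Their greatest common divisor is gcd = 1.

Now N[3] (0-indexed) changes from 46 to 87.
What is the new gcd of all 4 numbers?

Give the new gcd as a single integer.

Numbers: [24, 9, 39, 46], gcd = 1
Change: index 3, 46 -> 87
gcd of the OTHER numbers (without index 3): gcd([24, 9, 39]) = 3
New gcd = gcd(g_others, new_val) = gcd(3, 87) = 3

Answer: 3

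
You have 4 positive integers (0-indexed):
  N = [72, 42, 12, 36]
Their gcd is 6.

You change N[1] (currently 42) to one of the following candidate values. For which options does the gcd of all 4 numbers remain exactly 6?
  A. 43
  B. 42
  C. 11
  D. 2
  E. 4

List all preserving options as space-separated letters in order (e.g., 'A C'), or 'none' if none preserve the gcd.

Answer: B

Derivation:
Old gcd = 6; gcd of others (without N[1]) = 12
New gcd for candidate v: gcd(12, v). Preserves old gcd iff gcd(12, v) = 6.
  Option A: v=43, gcd(12,43)=1 -> changes
  Option B: v=42, gcd(12,42)=6 -> preserves
  Option C: v=11, gcd(12,11)=1 -> changes
  Option D: v=2, gcd(12,2)=2 -> changes
  Option E: v=4, gcd(12,4)=4 -> changes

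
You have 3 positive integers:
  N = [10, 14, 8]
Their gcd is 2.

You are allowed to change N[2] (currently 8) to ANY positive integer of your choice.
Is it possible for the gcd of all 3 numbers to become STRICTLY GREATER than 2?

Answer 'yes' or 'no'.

Answer: no

Derivation:
Current gcd = 2
gcd of all OTHER numbers (without N[2]=8): gcd([10, 14]) = 2
The new gcd after any change is gcd(2, new_value).
This can be at most 2.
Since 2 = old gcd 2, the gcd can only stay the same or decrease.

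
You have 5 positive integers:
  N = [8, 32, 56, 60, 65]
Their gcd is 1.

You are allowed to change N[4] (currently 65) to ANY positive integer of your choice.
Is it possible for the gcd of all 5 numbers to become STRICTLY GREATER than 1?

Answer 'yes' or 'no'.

Answer: yes

Derivation:
Current gcd = 1
gcd of all OTHER numbers (without N[4]=65): gcd([8, 32, 56, 60]) = 4
The new gcd after any change is gcd(4, new_value).
This can be at most 4.
Since 4 > old gcd 1, the gcd CAN increase (e.g., set N[4] = 4).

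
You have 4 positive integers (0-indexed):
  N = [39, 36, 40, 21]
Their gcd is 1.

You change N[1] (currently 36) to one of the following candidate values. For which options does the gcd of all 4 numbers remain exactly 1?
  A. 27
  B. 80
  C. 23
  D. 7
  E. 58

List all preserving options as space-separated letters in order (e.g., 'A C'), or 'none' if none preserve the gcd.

Answer: A B C D E

Derivation:
Old gcd = 1; gcd of others (without N[1]) = 1
New gcd for candidate v: gcd(1, v). Preserves old gcd iff gcd(1, v) = 1.
  Option A: v=27, gcd(1,27)=1 -> preserves
  Option B: v=80, gcd(1,80)=1 -> preserves
  Option C: v=23, gcd(1,23)=1 -> preserves
  Option D: v=7, gcd(1,7)=1 -> preserves
  Option E: v=58, gcd(1,58)=1 -> preserves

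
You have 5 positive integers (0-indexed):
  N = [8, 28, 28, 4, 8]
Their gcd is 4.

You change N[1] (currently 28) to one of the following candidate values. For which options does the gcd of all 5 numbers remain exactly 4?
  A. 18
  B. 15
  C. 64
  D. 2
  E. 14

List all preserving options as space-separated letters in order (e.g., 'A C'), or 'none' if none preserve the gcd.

Old gcd = 4; gcd of others (without N[1]) = 4
New gcd for candidate v: gcd(4, v). Preserves old gcd iff gcd(4, v) = 4.
  Option A: v=18, gcd(4,18)=2 -> changes
  Option B: v=15, gcd(4,15)=1 -> changes
  Option C: v=64, gcd(4,64)=4 -> preserves
  Option D: v=2, gcd(4,2)=2 -> changes
  Option E: v=14, gcd(4,14)=2 -> changes

Answer: C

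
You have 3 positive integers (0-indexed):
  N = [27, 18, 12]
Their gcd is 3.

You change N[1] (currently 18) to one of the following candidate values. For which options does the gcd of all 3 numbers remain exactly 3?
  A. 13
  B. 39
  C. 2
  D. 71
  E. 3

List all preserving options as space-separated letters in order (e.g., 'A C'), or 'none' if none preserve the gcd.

Answer: B E

Derivation:
Old gcd = 3; gcd of others (without N[1]) = 3
New gcd for candidate v: gcd(3, v). Preserves old gcd iff gcd(3, v) = 3.
  Option A: v=13, gcd(3,13)=1 -> changes
  Option B: v=39, gcd(3,39)=3 -> preserves
  Option C: v=2, gcd(3,2)=1 -> changes
  Option D: v=71, gcd(3,71)=1 -> changes
  Option E: v=3, gcd(3,3)=3 -> preserves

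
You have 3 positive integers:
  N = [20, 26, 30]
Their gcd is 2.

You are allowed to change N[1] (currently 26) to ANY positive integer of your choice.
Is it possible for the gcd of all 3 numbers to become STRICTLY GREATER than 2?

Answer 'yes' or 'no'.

Current gcd = 2
gcd of all OTHER numbers (without N[1]=26): gcd([20, 30]) = 10
The new gcd after any change is gcd(10, new_value).
This can be at most 10.
Since 10 > old gcd 2, the gcd CAN increase (e.g., set N[1] = 10).

Answer: yes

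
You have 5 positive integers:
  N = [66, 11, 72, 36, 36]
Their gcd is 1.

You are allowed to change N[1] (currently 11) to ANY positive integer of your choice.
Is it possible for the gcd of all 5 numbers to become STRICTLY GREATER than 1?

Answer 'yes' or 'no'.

Current gcd = 1
gcd of all OTHER numbers (without N[1]=11): gcd([66, 72, 36, 36]) = 6
The new gcd after any change is gcd(6, new_value).
This can be at most 6.
Since 6 > old gcd 1, the gcd CAN increase (e.g., set N[1] = 6).

Answer: yes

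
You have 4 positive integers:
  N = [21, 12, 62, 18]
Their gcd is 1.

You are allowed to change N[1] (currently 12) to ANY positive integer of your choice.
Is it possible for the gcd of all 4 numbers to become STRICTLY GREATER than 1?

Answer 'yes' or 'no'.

Current gcd = 1
gcd of all OTHER numbers (without N[1]=12): gcd([21, 62, 18]) = 1
The new gcd after any change is gcd(1, new_value).
This can be at most 1.
Since 1 = old gcd 1, the gcd can only stay the same or decrease.

Answer: no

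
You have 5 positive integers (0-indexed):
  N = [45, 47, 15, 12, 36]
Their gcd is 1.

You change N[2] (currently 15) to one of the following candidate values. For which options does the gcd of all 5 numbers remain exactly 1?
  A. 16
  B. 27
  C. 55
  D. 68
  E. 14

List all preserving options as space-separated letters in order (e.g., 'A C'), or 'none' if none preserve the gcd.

Old gcd = 1; gcd of others (without N[2]) = 1
New gcd for candidate v: gcd(1, v). Preserves old gcd iff gcd(1, v) = 1.
  Option A: v=16, gcd(1,16)=1 -> preserves
  Option B: v=27, gcd(1,27)=1 -> preserves
  Option C: v=55, gcd(1,55)=1 -> preserves
  Option D: v=68, gcd(1,68)=1 -> preserves
  Option E: v=14, gcd(1,14)=1 -> preserves

Answer: A B C D E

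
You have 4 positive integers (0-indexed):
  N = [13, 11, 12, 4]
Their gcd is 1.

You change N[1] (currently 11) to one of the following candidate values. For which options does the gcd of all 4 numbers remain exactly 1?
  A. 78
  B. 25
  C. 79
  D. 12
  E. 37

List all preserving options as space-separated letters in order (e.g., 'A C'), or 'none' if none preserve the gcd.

Old gcd = 1; gcd of others (without N[1]) = 1
New gcd for candidate v: gcd(1, v). Preserves old gcd iff gcd(1, v) = 1.
  Option A: v=78, gcd(1,78)=1 -> preserves
  Option B: v=25, gcd(1,25)=1 -> preserves
  Option C: v=79, gcd(1,79)=1 -> preserves
  Option D: v=12, gcd(1,12)=1 -> preserves
  Option E: v=37, gcd(1,37)=1 -> preserves

Answer: A B C D E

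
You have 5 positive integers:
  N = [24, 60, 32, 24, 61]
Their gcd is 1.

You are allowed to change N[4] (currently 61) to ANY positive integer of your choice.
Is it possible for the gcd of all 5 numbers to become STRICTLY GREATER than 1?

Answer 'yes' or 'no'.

Answer: yes

Derivation:
Current gcd = 1
gcd of all OTHER numbers (without N[4]=61): gcd([24, 60, 32, 24]) = 4
The new gcd after any change is gcd(4, new_value).
This can be at most 4.
Since 4 > old gcd 1, the gcd CAN increase (e.g., set N[4] = 4).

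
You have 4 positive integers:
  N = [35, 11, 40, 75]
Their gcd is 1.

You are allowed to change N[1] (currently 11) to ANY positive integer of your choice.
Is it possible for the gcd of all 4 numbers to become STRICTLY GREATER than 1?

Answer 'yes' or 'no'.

Answer: yes

Derivation:
Current gcd = 1
gcd of all OTHER numbers (without N[1]=11): gcd([35, 40, 75]) = 5
The new gcd after any change is gcd(5, new_value).
This can be at most 5.
Since 5 > old gcd 1, the gcd CAN increase (e.g., set N[1] = 5).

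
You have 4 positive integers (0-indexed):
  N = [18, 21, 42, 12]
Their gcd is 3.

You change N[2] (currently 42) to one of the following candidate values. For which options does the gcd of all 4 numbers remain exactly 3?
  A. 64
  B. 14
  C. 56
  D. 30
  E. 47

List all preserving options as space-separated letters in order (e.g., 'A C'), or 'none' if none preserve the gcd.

Old gcd = 3; gcd of others (without N[2]) = 3
New gcd for candidate v: gcd(3, v). Preserves old gcd iff gcd(3, v) = 3.
  Option A: v=64, gcd(3,64)=1 -> changes
  Option B: v=14, gcd(3,14)=1 -> changes
  Option C: v=56, gcd(3,56)=1 -> changes
  Option D: v=30, gcd(3,30)=3 -> preserves
  Option E: v=47, gcd(3,47)=1 -> changes

Answer: D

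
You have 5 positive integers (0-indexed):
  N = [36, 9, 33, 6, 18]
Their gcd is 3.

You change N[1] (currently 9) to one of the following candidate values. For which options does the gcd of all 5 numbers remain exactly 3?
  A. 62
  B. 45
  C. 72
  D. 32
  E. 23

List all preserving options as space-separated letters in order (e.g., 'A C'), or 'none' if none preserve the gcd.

Old gcd = 3; gcd of others (without N[1]) = 3
New gcd for candidate v: gcd(3, v). Preserves old gcd iff gcd(3, v) = 3.
  Option A: v=62, gcd(3,62)=1 -> changes
  Option B: v=45, gcd(3,45)=3 -> preserves
  Option C: v=72, gcd(3,72)=3 -> preserves
  Option D: v=32, gcd(3,32)=1 -> changes
  Option E: v=23, gcd(3,23)=1 -> changes

Answer: B C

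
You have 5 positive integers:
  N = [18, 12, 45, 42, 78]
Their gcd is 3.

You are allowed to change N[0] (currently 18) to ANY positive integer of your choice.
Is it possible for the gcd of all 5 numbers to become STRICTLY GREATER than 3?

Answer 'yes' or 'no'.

Answer: no

Derivation:
Current gcd = 3
gcd of all OTHER numbers (without N[0]=18): gcd([12, 45, 42, 78]) = 3
The new gcd after any change is gcd(3, new_value).
This can be at most 3.
Since 3 = old gcd 3, the gcd can only stay the same or decrease.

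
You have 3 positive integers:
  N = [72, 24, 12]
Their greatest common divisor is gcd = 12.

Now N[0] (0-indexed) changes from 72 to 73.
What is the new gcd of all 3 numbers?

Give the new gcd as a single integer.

Answer: 1

Derivation:
Numbers: [72, 24, 12], gcd = 12
Change: index 0, 72 -> 73
gcd of the OTHER numbers (without index 0): gcd([24, 12]) = 12
New gcd = gcd(g_others, new_val) = gcd(12, 73) = 1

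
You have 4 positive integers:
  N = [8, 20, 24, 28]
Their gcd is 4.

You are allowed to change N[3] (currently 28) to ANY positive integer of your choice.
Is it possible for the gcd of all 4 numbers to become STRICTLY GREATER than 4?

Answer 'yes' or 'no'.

Current gcd = 4
gcd of all OTHER numbers (without N[3]=28): gcd([8, 20, 24]) = 4
The new gcd after any change is gcd(4, new_value).
This can be at most 4.
Since 4 = old gcd 4, the gcd can only stay the same or decrease.

Answer: no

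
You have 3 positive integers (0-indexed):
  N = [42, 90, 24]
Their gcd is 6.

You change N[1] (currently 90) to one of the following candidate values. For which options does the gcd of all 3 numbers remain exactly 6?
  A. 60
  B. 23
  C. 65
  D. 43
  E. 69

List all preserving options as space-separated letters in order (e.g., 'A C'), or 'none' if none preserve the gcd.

Answer: A

Derivation:
Old gcd = 6; gcd of others (without N[1]) = 6
New gcd for candidate v: gcd(6, v). Preserves old gcd iff gcd(6, v) = 6.
  Option A: v=60, gcd(6,60)=6 -> preserves
  Option B: v=23, gcd(6,23)=1 -> changes
  Option C: v=65, gcd(6,65)=1 -> changes
  Option D: v=43, gcd(6,43)=1 -> changes
  Option E: v=69, gcd(6,69)=3 -> changes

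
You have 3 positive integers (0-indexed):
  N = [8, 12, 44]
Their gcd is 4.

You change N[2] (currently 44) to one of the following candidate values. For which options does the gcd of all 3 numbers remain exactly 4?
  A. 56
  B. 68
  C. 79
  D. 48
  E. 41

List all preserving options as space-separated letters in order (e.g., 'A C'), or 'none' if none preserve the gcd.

Old gcd = 4; gcd of others (without N[2]) = 4
New gcd for candidate v: gcd(4, v). Preserves old gcd iff gcd(4, v) = 4.
  Option A: v=56, gcd(4,56)=4 -> preserves
  Option B: v=68, gcd(4,68)=4 -> preserves
  Option C: v=79, gcd(4,79)=1 -> changes
  Option D: v=48, gcd(4,48)=4 -> preserves
  Option E: v=41, gcd(4,41)=1 -> changes

Answer: A B D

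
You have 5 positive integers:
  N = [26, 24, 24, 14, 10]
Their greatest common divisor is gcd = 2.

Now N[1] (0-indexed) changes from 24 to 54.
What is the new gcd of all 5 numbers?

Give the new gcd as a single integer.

Answer: 2

Derivation:
Numbers: [26, 24, 24, 14, 10], gcd = 2
Change: index 1, 24 -> 54
gcd of the OTHER numbers (without index 1): gcd([26, 24, 14, 10]) = 2
New gcd = gcd(g_others, new_val) = gcd(2, 54) = 2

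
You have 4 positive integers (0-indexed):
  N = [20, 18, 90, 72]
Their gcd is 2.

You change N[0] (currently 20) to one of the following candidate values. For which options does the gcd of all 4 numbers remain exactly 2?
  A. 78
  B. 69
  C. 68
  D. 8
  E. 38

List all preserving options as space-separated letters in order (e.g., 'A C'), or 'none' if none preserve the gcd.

Old gcd = 2; gcd of others (without N[0]) = 18
New gcd for candidate v: gcd(18, v). Preserves old gcd iff gcd(18, v) = 2.
  Option A: v=78, gcd(18,78)=6 -> changes
  Option B: v=69, gcd(18,69)=3 -> changes
  Option C: v=68, gcd(18,68)=2 -> preserves
  Option D: v=8, gcd(18,8)=2 -> preserves
  Option E: v=38, gcd(18,38)=2 -> preserves

Answer: C D E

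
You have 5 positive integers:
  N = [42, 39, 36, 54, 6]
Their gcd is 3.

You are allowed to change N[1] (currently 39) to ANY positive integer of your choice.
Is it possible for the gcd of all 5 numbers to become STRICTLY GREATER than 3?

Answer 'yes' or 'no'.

Current gcd = 3
gcd of all OTHER numbers (without N[1]=39): gcd([42, 36, 54, 6]) = 6
The new gcd after any change is gcd(6, new_value).
This can be at most 6.
Since 6 > old gcd 3, the gcd CAN increase (e.g., set N[1] = 6).

Answer: yes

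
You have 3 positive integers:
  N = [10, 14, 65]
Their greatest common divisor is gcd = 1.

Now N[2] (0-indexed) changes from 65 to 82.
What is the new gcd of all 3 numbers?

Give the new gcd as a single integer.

Numbers: [10, 14, 65], gcd = 1
Change: index 2, 65 -> 82
gcd of the OTHER numbers (without index 2): gcd([10, 14]) = 2
New gcd = gcd(g_others, new_val) = gcd(2, 82) = 2

Answer: 2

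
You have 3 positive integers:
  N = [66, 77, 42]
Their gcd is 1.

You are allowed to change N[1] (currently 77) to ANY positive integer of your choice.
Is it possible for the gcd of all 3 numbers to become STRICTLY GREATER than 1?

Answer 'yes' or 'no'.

Answer: yes

Derivation:
Current gcd = 1
gcd of all OTHER numbers (without N[1]=77): gcd([66, 42]) = 6
The new gcd after any change is gcd(6, new_value).
This can be at most 6.
Since 6 > old gcd 1, the gcd CAN increase (e.g., set N[1] = 6).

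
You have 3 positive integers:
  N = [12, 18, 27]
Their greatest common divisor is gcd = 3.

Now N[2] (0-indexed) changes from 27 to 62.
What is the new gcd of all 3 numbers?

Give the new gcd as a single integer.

Numbers: [12, 18, 27], gcd = 3
Change: index 2, 27 -> 62
gcd of the OTHER numbers (without index 2): gcd([12, 18]) = 6
New gcd = gcd(g_others, new_val) = gcd(6, 62) = 2

Answer: 2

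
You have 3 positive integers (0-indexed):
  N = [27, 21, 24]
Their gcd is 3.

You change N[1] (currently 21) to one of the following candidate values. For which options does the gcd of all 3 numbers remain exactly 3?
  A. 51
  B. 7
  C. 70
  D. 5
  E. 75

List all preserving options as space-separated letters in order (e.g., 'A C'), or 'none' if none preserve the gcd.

Answer: A E

Derivation:
Old gcd = 3; gcd of others (without N[1]) = 3
New gcd for candidate v: gcd(3, v). Preserves old gcd iff gcd(3, v) = 3.
  Option A: v=51, gcd(3,51)=3 -> preserves
  Option B: v=7, gcd(3,7)=1 -> changes
  Option C: v=70, gcd(3,70)=1 -> changes
  Option D: v=5, gcd(3,5)=1 -> changes
  Option E: v=75, gcd(3,75)=3 -> preserves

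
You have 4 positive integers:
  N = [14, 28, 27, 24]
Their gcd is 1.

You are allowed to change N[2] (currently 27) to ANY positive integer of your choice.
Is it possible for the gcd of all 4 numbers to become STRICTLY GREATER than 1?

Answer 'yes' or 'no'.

Answer: yes

Derivation:
Current gcd = 1
gcd of all OTHER numbers (without N[2]=27): gcd([14, 28, 24]) = 2
The new gcd after any change is gcd(2, new_value).
This can be at most 2.
Since 2 > old gcd 1, the gcd CAN increase (e.g., set N[2] = 2).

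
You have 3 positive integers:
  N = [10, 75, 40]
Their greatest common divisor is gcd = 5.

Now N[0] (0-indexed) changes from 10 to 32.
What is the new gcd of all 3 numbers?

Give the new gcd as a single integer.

Answer: 1

Derivation:
Numbers: [10, 75, 40], gcd = 5
Change: index 0, 10 -> 32
gcd of the OTHER numbers (without index 0): gcd([75, 40]) = 5
New gcd = gcd(g_others, new_val) = gcd(5, 32) = 1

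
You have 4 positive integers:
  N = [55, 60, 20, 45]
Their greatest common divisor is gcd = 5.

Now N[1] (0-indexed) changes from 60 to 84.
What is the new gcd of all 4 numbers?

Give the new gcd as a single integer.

Answer: 1

Derivation:
Numbers: [55, 60, 20, 45], gcd = 5
Change: index 1, 60 -> 84
gcd of the OTHER numbers (without index 1): gcd([55, 20, 45]) = 5
New gcd = gcd(g_others, new_val) = gcd(5, 84) = 1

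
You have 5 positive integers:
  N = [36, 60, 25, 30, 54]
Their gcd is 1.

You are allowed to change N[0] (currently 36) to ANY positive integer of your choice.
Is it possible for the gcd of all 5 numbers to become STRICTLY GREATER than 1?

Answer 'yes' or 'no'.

Current gcd = 1
gcd of all OTHER numbers (without N[0]=36): gcd([60, 25, 30, 54]) = 1
The new gcd after any change is gcd(1, new_value).
This can be at most 1.
Since 1 = old gcd 1, the gcd can only stay the same or decrease.

Answer: no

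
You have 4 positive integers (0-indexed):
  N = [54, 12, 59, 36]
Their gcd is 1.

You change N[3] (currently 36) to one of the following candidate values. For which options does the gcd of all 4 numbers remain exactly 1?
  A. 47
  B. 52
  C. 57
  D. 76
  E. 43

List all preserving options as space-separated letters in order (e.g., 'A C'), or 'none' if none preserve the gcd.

Old gcd = 1; gcd of others (without N[3]) = 1
New gcd for candidate v: gcd(1, v). Preserves old gcd iff gcd(1, v) = 1.
  Option A: v=47, gcd(1,47)=1 -> preserves
  Option B: v=52, gcd(1,52)=1 -> preserves
  Option C: v=57, gcd(1,57)=1 -> preserves
  Option D: v=76, gcd(1,76)=1 -> preserves
  Option E: v=43, gcd(1,43)=1 -> preserves

Answer: A B C D E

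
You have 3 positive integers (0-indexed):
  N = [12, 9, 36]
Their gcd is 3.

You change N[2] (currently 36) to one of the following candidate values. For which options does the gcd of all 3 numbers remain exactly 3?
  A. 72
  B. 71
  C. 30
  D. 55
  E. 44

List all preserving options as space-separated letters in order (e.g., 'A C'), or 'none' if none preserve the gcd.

Answer: A C

Derivation:
Old gcd = 3; gcd of others (without N[2]) = 3
New gcd for candidate v: gcd(3, v). Preserves old gcd iff gcd(3, v) = 3.
  Option A: v=72, gcd(3,72)=3 -> preserves
  Option B: v=71, gcd(3,71)=1 -> changes
  Option C: v=30, gcd(3,30)=3 -> preserves
  Option D: v=55, gcd(3,55)=1 -> changes
  Option E: v=44, gcd(3,44)=1 -> changes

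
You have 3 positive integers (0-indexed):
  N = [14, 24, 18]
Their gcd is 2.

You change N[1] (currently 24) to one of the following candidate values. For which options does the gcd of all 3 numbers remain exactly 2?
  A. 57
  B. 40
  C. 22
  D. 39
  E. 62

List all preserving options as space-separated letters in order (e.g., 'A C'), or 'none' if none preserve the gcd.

Answer: B C E

Derivation:
Old gcd = 2; gcd of others (without N[1]) = 2
New gcd for candidate v: gcd(2, v). Preserves old gcd iff gcd(2, v) = 2.
  Option A: v=57, gcd(2,57)=1 -> changes
  Option B: v=40, gcd(2,40)=2 -> preserves
  Option C: v=22, gcd(2,22)=2 -> preserves
  Option D: v=39, gcd(2,39)=1 -> changes
  Option E: v=62, gcd(2,62)=2 -> preserves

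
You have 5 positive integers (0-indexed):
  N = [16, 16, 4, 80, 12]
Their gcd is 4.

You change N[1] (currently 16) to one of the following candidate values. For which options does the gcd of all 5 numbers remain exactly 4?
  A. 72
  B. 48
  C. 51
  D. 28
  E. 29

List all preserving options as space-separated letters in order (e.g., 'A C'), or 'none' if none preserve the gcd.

Answer: A B D

Derivation:
Old gcd = 4; gcd of others (without N[1]) = 4
New gcd for candidate v: gcd(4, v). Preserves old gcd iff gcd(4, v) = 4.
  Option A: v=72, gcd(4,72)=4 -> preserves
  Option B: v=48, gcd(4,48)=4 -> preserves
  Option C: v=51, gcd(4,51)=1 -> changes
  Option D: v=28, gcd(4,28)=4 -> preserves
  Option E: v=29, gcd(4,29)=1 -> changes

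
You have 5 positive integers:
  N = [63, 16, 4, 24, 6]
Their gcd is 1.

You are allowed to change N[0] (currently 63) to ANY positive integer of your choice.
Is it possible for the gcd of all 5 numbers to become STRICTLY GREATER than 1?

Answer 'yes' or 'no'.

Current gcd = 1
gcd of all OTHER numbers (without N[0]=63): gcd([16, 4, 24, 6]) = 2
The new gcd after any change is gcd(2, new_value).
This can be at most 2.
Since 2 > old gcd 1, the gcd CAN increase (e.g., set N[0] = 2).

Answer: yes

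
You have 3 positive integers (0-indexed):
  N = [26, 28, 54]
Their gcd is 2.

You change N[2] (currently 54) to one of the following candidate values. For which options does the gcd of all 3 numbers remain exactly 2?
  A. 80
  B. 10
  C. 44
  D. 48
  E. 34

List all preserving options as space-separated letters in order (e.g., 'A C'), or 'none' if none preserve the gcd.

Old gcd = 2; gcd of others (without N[2]) = 2
New gcd for candidate v: gcd(2, v). Preserves old gcd iff gcd(2, v) = 2.
  Option A: v=80, gcd(2,80)=2 -> preserves
  Option B: v=10, gcd(2,10)=2 -> preserves
  Option C: v=44, gcd(2,44)=2 -> preserves
  Option D: v=48, gcd(2,48)=2 -> preserves
  Option E: v=34, gcd(2,34)=2 -> preserves

Answer: A B C D E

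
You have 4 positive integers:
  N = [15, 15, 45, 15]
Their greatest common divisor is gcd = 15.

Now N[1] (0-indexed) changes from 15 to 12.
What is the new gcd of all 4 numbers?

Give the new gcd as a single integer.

Numbers: [15, 15, 45, 15], gcd = 15
Change: index 1, 15 -> 12
gcd of the OTHER numbers (without index 1): gcd([15, 45, 15]) = 15
New gcd = gcd(g_others, new_val) = gcd(15, 12) = 3

Answer: 3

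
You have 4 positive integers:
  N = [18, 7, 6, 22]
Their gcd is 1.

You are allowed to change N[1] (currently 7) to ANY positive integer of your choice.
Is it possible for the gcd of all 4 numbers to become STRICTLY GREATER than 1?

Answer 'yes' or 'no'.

Answer: yes

Derivation:
Current gcd = 1
gcd of all OTHER numbers (without N[1]=7): gcd([18, 6, 22]) = 2
The new gcd after any change is gcd(2, new_value).
This can be at most 2.
Since 2 > old gcd 1, the gcd CAN increase (e.g., set N[1] = 2).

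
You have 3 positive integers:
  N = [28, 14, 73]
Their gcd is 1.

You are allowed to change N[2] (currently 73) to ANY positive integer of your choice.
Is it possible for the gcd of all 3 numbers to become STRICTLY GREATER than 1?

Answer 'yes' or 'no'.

Answer: yes

Derivation:
Current gcd = 1
gcd of all OTHER numbers (without N[2]=73): gcd([28, 14]) = 14
The new gcd after any change is gcd(14, new_value).
This can be at most 14.
Since 14 > old gcd 1, the gcd CAN increase (e.g., set N[2] = 14).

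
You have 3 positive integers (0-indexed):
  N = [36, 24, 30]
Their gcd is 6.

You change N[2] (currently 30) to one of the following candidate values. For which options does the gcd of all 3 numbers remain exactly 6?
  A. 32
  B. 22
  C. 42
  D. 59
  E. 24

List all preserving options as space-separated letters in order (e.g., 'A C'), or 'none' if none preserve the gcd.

Answer: C

Derivation:
Old gcd = 6; gcd of others (without N[2]) = 12
New gcd for candidate v: gcd(12, v). Preserves old gcd iff gcd(12, v) = 6.
  Option A: v=32, gcd(12,32)=4 -> changes
  Option B: v=22, gcd(12,22)=2 -> changes
  Option C: v=42, gcd(12,42)=6 -> preserves
  Option D: v=59, gcd(12,59)=1 -> changes
  Option E: v=24, gcd(12,24)=12 -> changes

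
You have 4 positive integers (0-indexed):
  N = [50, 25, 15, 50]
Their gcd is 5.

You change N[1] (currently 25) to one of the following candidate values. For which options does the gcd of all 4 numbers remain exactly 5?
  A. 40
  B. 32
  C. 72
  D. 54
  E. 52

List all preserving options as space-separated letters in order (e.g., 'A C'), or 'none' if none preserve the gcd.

Answer: A

Derivation:
Old gcd = 5; gcd of others (without N[1]) = 5
New gcd for candidate v: gcd(5, v). Preserves old gcd iff gcd(5, v) = 5.
  Option A: v=40, gcd(5,40)=5 -> preserves
  Option B: v=32, gcd(5,32)=1 -> changes
  Option C: v=72, gcd(5,72)=1 -> changes
  Option D: v=54, gcd(5,54)=1 -> changes
  Option E: v=52, gcd(5,52)=1 -> changes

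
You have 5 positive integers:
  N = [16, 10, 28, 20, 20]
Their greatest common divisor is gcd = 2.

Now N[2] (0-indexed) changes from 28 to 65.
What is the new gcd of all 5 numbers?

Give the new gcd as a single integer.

Answer: 1

Derivation:
Numbers: [16, 10, 28, 20, 20], gcd = 2
Change: index 2, 28 -> 65
gcd of the OTHER numbers (without index 2): gcd([16, 10, 20, 20]) = 2
New gcd = gcd(g_others, new_val) = gcd(2, 65) = 1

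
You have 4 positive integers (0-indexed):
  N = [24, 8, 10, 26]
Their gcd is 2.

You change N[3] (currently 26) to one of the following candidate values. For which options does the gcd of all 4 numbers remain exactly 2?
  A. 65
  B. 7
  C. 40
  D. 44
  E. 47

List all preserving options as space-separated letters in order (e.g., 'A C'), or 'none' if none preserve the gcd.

Old gcd = 2; gcd of others (without N[3]) = 2
New gcd for candidate v: gcd(2, v). Preserves old gcd iff gcd(2, v) = 2.
  Option A: v=65, gcd(2,65)=1 -> changes
  Option B: v=7, gcd(2,7)=1 -> changes
  Option C: v=40, gcd(2,40)=2 -> preserves
  Option D: v=44, gcd(2,44)=2 -> preserves
  Option E: v=47, gcd(2,47)=1 -> changes

Answer: C D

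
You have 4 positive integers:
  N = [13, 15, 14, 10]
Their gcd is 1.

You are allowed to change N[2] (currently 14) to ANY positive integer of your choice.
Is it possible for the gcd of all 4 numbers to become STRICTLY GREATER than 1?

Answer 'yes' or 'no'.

Current gcd = 1
gcd of all OTHER numbers (without N[2]=14): gcd([13, 15, 10]) = 1
The new gcd after any change is gcd(1, new_value).
This can be at most 1.
Since 1 = old gcd 1, the gcd can only stay the same or decrease.

Answer: no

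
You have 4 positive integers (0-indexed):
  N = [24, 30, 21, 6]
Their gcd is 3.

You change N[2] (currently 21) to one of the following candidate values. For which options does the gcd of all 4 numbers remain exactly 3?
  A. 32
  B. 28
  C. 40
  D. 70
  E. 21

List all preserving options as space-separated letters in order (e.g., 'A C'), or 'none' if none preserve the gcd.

Old gcd = 3; gcd of others (without N[2]) = 6
New gcd for candidate v: gcd(6, v). Preserves old gcd iff gcd(6, v) = 3.
  Option A: v=32, gcd(6,32)=2 -> changes
  Option B: v=28, gcd(6,28)=2 -> changes
  Option C: v=40, gcd(6,40)=2 -> changes
  Option D: v=70, gcd(6,70)=2 -> changes
  Option E: v=21, gcd(6,21)=3 -> preserves

Answer: E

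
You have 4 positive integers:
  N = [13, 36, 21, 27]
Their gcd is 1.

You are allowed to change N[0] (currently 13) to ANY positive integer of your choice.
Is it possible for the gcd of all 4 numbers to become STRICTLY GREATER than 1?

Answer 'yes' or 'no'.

Current gcd = 1
gcd of all OTHER numbers (without N[0]=13): gcd([36, 21, 27]) = 3
The new gcd after any change is gcd(3, new_value).
This can be at most 3.
Since 3 > old gcd 1, the gcd CAN increase (e.g., set N[0] = 3).

Answer: yes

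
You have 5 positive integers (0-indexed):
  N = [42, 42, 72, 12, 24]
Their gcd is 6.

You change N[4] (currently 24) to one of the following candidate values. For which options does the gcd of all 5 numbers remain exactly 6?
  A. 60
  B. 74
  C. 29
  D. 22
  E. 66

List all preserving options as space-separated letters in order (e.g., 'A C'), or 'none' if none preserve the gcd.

Answer: A E

Derivation:
Old gcd = 6; gcd of others (without N[4]) = 6
New gcd for candidate v: gcd(6, v). Preserves old gcd iff gcd(6, v) = 6.
  Option A: v=60, gcd(6,60)=6 -> preserves
  Option B: v=74, gcd(6,74)=2 -> changes
  Option C: v=29, gcd(6,29)=1 -> changes
  Option D: v=22, gcd(6,22)=2 -> changes
  Option E: v=66, gcd(6,66)=6 -> preserves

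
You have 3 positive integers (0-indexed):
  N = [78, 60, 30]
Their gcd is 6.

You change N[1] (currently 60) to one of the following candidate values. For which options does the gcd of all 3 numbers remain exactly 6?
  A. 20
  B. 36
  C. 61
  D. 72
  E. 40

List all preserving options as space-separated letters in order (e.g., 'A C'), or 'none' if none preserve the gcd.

Answer: B D

Derivation:
Old gcd = 6; gcd of others (without N[1]) = 6
New gcd for candidate v: gcd(6, v). Preserves old gcd iff gcd(6, v) = 6.
  Option A: v=20, gcd(6,20)=2 -> changes
  Option B: v=36, gcd(6,36)=6 -> preserves
  Option C: v=61, gcd(6,61)=1 -> changes
  Option D: v=72, gcd(6,72)=6 -> preserves
  Option E: v=40, gcd(6,40)=2 -> changes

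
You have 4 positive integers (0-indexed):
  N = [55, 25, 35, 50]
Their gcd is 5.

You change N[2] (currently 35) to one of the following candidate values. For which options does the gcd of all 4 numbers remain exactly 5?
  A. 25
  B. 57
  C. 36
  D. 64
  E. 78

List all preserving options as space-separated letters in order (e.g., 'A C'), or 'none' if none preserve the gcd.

Old gcd = 5; gcd of others (without N[2]) = 5
New gcd for candidate v: gcd(5, v). Preserves old gcd iff gcd(5, v) = 5.
  Option A: v=25, gcd(5,25)=5 -> preserves
  Option B: v=57, gcd(5,57)=1 -> changes
  Option C: v=36, gcd(5,36)=1 -> changes
  Option D: v=64, gcd(5,64)=1 -> changes
  Option E: v=78, gcd(5,78)=1 -> changes

Answer: A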